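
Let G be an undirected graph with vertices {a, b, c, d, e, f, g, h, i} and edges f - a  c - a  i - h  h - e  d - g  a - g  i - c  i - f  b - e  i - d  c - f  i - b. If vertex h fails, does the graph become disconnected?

No

Deleting h leaves 1 component (was 1) (its neighbors e, i remain connected to each other), so h is not a cut vertex.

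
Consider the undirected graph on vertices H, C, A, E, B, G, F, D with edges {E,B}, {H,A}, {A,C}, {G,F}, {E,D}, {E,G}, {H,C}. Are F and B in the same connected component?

From F we can reach B, D, E, F, G, which includes B.

Yes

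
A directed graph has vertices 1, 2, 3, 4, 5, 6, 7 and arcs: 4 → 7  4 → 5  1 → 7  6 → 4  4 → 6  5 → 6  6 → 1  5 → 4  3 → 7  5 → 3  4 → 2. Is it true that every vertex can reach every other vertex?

No

There is no directed path from 2 to 1, so the graph is not strongly connected.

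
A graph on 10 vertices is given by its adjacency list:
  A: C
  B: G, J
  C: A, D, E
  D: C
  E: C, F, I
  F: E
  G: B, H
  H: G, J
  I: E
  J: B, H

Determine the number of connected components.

Starting from B we can reach B, G, H, J. That is one component of size 4.
Starting from A we can reach A, C, D, E, F, I. That is one component of size 6.
Total: 2 components.

2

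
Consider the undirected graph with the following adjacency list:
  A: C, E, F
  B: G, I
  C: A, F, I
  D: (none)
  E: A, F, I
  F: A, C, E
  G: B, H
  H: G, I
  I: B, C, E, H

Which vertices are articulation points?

I

Removing I increases the component count from 2 to 3, so I is a cut vertex.
By contrast removing E leaves 2 components; it is not a cut vertex. No other vertex is a cut vertex either.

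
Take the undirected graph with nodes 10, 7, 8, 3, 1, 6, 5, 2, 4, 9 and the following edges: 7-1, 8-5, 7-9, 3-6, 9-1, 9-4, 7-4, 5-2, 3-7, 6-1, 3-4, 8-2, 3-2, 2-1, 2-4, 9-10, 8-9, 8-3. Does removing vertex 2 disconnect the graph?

Deleting 2 leaves 1 component (was 1) (its neighbors 1, 3, 4, 5, 8 remain connected to each other), so 2 is not a cut vertex.

No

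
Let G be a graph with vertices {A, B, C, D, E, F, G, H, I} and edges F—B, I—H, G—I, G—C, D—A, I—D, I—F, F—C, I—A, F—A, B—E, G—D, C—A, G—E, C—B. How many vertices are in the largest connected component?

9

Starting from A we can reach A, B, C, D, E, F, G, H, I. That is one component of size 9.
The largest has 9 vertices.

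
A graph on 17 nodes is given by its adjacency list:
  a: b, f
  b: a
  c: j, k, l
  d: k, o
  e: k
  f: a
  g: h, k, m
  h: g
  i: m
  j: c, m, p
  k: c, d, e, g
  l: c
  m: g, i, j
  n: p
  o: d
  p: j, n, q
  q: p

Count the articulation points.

8

Removing a increases the component count from 2 to 3, so a is a cut vertex.
Removing c increases the component count from 2 to 3, so c is a cut vertex.
Removing d increases the component count from 2 to 3, so d is a cut vertex.
Likewise g, j, k, m, p are cut vertices.
By contrast removing o leaves 2 components; it is not a cut vertex. No other vertex is a cut vertex either.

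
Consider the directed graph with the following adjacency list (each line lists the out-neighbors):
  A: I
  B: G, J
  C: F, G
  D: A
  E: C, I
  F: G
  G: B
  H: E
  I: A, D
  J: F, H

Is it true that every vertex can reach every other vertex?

No

There is no directed path from I to J, so the graph is not strongly connected.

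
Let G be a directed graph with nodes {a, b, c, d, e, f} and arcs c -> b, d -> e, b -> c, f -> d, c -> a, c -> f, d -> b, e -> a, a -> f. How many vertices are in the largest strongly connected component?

{a, b, c, d, e, f} are all mutually reachable — one SCC of size 6.
The largest has 6 vertices.

6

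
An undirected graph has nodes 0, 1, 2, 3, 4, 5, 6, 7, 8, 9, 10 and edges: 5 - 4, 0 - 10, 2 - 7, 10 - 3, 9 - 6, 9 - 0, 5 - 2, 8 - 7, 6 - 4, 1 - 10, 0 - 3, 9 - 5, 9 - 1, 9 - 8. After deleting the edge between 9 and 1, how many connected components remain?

1

9 and 1 are still connected via 9-0-10-1, so the component count stays at 1.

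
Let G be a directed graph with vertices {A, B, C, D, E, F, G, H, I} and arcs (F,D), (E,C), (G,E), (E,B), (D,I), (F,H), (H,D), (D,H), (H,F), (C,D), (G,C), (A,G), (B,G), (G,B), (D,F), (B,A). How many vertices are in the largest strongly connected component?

4

{A, B, E, G} are all mutually reachable — one SCC of size 4.
{D, F, H} are all mutually reachable — one SCC of size 3.
{I} is an SCC by itself.
{C} is an SCC by itself.
The largest has 4 vertices.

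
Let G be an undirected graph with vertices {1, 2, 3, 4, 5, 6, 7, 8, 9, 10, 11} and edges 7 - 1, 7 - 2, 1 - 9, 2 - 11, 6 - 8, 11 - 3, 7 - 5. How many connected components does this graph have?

4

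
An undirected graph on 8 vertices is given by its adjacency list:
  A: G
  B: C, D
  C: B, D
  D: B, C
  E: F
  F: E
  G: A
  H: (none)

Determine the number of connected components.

H is isolated — a component by itself.
Starting from E we can reach E, F. That is one component of size 2.
Starting from A we can reach A, G. That is one component of size 2.
Starting from B we can reach B, C, D. That is one component of size 3.
Total: 4 components.

4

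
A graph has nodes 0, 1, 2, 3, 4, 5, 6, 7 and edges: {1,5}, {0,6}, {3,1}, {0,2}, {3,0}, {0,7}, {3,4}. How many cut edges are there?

removing 3 - 1 disconnects 3 from 1; removing 6 - 0 disconnects 6 from 0; removing 3 - 4 disconnects 3 from 4; removing 2 - 0 disconnects 2 from 0 — these are bridges.
In total 7 edges are bridges.

7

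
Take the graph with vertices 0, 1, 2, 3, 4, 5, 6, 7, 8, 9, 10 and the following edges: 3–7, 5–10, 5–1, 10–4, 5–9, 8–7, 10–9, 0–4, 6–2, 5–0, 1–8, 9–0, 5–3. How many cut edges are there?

1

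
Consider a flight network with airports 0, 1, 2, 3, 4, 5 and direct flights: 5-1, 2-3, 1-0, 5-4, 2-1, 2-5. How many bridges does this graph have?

The edges on the cycle 2-5-1-2 are not bridges since each lies on that cycle.
But removing 5-4 disconnects 5 from 4; removing 1-0 disconnects 1 from 0; removing 2-3 disconnects 2 from 3 — these are bridges.
That makes 3 bridges.

3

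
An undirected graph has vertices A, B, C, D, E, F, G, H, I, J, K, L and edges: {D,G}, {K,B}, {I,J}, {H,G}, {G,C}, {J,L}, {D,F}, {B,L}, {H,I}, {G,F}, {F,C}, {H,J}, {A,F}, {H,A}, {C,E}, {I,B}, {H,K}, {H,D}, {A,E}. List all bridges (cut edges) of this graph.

none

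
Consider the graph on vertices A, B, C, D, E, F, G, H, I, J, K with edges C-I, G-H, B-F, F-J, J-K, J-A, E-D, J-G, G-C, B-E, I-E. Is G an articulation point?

Yes

Deleting G raises the number of components from 1 to 2, so G is a cut vertex.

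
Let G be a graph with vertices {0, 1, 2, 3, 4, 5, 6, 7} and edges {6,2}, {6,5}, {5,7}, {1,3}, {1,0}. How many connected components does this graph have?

4 is isolated — a component by itself.
Starting from 0 we can reach 0, 1, 3. That is one component of size 3.
Starting from 2 we can reach 2, 5, 6, 7. That is one component of size 4.
Total: 3 components.

3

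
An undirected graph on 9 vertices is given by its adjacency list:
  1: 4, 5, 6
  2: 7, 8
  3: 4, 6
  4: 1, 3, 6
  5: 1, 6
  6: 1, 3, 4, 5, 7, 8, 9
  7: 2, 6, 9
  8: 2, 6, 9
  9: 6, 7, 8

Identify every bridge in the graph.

The edges on the cycle 6-5-1-6 are not bridges since each lies on that cycle.
Every edge lies on some cycle, so there are no bridges.

none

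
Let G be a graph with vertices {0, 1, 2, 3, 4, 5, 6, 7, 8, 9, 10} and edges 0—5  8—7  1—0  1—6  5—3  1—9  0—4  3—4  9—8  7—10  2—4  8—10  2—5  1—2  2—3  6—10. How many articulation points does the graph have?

1

Removing 1 increases the component count from 1 to 2, so 1 is a cut vertex.
By contrast removing 7 leaves 1 component; it is not a cut vertex. No other vertex is a cut vertex either.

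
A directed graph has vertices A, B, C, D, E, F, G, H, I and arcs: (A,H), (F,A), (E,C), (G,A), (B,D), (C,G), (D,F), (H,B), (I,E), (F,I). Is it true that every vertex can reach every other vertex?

Yes

From I we can reach every vertex (A, B, C, D, E, F, G, H, I), and every vertex can reach I (A, B, C, D, E, F, G, H, I). So the whole graph is one strongly connected component.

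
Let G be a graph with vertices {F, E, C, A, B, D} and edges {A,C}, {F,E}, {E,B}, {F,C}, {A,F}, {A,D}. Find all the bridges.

A-D, B-E, E-F

The edges on the cycle A-F-C-A are not bridges since each lies on that cycle.
But removing E - B disconnects E from B; removing F - E disconnects F from E; removing A - D disconnects A from D — these are bridges.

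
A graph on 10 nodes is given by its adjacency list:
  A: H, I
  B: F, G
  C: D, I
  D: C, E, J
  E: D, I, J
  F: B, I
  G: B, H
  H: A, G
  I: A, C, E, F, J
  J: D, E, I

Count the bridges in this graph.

The edges on the cycle I-C-D-J-I are not bridges since each lies on that cycle.
Every edge lies on some cycle, so there are no bridges.

0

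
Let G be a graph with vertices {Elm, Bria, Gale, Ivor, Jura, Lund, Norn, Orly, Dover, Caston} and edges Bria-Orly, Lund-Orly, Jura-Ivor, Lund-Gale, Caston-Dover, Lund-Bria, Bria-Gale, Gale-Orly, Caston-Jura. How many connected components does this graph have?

Norn is isolated — a component by itself.
Elm is isolated — a component by itself.
Starting from Bria we can reach Bria, Gale, Lund, Orly. That is one component of size 4.
Starting from Ivor we can reach Ivor, Jura, Dover, Caston. That is one component of size 4.
Total: 4 components.

4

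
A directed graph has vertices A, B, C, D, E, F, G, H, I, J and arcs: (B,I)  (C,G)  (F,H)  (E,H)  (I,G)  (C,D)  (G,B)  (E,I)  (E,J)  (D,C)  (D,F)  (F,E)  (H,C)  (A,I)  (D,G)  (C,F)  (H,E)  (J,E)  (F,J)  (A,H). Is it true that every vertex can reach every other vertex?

There is no directed path from H to A, so the graph is not strongly connected.

No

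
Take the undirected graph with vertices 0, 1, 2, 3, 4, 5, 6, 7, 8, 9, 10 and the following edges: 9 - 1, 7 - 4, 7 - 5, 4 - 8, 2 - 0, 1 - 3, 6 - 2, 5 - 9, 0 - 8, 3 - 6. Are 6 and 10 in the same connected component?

No

The component containing 6 is {0, 1, 2, 3, 4, 5, 6, 7, 8, 9}, and 10 is not in it.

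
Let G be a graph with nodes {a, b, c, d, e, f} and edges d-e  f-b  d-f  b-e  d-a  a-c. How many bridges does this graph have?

2

The edges on the cycle d-f-b-e-d are not bridges since each lies on that cycle.
But removing a-c disconnects a from c; removing d-a disconnects d from a — these are bridges.
That makes 2 bridges.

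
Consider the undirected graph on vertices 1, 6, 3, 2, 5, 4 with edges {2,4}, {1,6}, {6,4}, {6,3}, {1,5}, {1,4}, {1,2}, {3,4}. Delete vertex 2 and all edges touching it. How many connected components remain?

1

With 2 gone, the remaining components are: {1, 3, 4, 5, 6}.
That is 1 component.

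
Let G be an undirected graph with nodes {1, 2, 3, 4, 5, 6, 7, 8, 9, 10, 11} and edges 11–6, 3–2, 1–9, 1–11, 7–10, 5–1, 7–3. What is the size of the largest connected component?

8 is isolated — a component by itself.
4 is isolated — a component by itself.
Starting from 2 we can reach 2, 3, 7, 10. That is one component of size 4.
Starting from 1 we can reach 1, 5, 6, 9, 11. That is one component of size 5.
The largest has 5 vertices.

5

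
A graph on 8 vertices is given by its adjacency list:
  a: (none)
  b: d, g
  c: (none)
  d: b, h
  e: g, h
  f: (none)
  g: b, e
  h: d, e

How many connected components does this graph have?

4

f is isolated — a component by itself.
c is isolated — a component by itself.
a is isolated — a component by itself.
Starting from b we can reach b, d, e, g, h. That is one component of size 5.
Total: 4 components.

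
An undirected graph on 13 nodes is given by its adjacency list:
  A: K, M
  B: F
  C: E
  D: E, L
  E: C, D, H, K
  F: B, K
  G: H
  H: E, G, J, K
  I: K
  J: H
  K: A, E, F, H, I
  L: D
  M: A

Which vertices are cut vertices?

Removing A increases the component count from 1 to 2, so A is a cut vertex.
Removing D increases the component count from 1 to 2, so D is a cut vertex.
Removing E increases the component count from 1 to 3, so E is a cut vertex.
Likewise F, H, K are cut vertices.
By contrast removing J leaves 1 component; it is not a cut vertex. No other vertex is a cut vertex either.

A, D, E, F, H, K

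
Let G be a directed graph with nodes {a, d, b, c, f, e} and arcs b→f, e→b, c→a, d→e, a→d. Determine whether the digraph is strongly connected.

No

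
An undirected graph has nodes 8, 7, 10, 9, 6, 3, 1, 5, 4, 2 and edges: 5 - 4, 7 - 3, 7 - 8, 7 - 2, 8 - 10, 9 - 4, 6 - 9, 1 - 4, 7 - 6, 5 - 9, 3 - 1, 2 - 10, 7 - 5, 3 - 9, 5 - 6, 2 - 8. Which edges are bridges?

The edges on the cycle 3-1-4-9-3 are not bridges since each lies on that cycle.
Every edge lies on some cycle, so there are no bridges.

none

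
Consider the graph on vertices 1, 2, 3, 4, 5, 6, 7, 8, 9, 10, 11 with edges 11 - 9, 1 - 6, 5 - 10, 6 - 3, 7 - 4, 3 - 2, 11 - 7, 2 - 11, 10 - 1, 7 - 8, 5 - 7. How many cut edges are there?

3

The edges on the cycle 5-10-1-6-3-2-11-7-5 are not bridges since each lies on that cycle.
But removing 9 - 11 disconnects 9 from 11; removing 8 - 7 disconnects 8 from 7; removing 4 - 7 disconnects 4 from 7 — these are bridges.
That makes 3 bridges.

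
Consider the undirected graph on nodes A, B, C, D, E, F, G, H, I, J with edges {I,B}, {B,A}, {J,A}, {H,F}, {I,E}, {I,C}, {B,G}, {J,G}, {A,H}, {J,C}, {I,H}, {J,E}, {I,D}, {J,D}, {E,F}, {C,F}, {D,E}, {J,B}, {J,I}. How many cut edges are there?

0

The edges on the cycle J-I-C-F-E-J are not bridges since each lies on that cycle.
Every edge lies on some cycle, so there are no bridges.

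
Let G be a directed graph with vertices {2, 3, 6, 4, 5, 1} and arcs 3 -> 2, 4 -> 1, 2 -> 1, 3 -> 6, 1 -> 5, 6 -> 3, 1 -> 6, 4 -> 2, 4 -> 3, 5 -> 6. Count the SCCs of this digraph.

2

{1, 2, 3, 5, 6} are all mutually reachable — one SCC of size 5.
{4} is an SCC by itself.
That gives 2 strongly connected components.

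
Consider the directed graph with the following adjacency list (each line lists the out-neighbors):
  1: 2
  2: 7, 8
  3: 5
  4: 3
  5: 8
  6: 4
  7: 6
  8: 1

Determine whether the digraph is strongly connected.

From 2 we can reach every vertex (1, 2, 3, 4, 5, 6, 7, 8), and every vertex can reach 2 (1, 2, 3, 4, 5, 6, 7, 8). So the whole graph is one strongly connected component.

Yes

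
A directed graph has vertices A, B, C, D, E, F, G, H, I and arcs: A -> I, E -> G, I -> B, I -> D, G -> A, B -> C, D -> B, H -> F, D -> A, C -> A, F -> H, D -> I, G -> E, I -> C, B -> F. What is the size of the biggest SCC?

5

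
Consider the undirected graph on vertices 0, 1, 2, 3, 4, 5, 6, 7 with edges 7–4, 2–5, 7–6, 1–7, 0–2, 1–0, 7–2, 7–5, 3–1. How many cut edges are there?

The edges on the cycle 1-0-2-5-7-1 are not bridges since each lies on that cycle.
But removing 1–3 disconnects 1 from 3; removing 7–4 disconnects 7 from 4; removing 7–6 disconnects 7 from 6 — these are bridges.
That makes 3 bridges.

3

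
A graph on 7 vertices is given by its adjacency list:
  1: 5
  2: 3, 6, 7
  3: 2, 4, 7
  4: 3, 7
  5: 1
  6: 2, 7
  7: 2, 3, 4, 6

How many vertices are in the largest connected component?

Starting from 1 we can reach 1, 5. That is one component of size 2.
Starting from 2 we can reach 2, 3, 4, 6, 7. That is one component of size 5.
The largest has 5 vertices.

5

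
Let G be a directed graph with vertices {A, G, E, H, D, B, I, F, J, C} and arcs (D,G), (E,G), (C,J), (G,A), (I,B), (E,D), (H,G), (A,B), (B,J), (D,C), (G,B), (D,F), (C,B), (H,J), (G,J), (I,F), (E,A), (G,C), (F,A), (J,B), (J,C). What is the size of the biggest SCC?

3

{B, C, J} are all mutually reachable — one SCC of size 3.
{H} is an SCC by itself.
{E} is an SCC by itself.
{F} is an SCC by itself.
{I} is an SCC by itself.
(and 3 more singleton SCCs)
The largest has 3 vertices.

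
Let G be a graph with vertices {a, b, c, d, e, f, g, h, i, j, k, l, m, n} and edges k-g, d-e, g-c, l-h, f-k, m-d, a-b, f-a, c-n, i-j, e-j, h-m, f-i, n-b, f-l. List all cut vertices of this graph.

Removing f increases the component count from 1 to 2, so f is a cut vertex.
By contrast removing b leaves 1 component; it is not a cut vertex. No other vertex is a cut vertex either.

f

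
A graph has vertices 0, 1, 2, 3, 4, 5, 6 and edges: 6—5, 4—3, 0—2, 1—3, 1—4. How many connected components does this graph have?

3

Starting from 5 we can reach 5, 6. That is one component of size 2.
Starting from 0 we can reach 0, 2. That is one component of size 2.
Starting from 1 we can reach 1, 3, 4. That is one component of size 3.
Total: 3 components.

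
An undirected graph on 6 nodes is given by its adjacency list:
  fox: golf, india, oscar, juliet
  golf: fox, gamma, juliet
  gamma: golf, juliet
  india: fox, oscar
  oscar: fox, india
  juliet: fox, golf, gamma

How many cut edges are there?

The edges on the cycle fox-india-oscar-fox are not bridges since each lies on that cycle.
Every edge lies on some cycle, so there are no bridges.

0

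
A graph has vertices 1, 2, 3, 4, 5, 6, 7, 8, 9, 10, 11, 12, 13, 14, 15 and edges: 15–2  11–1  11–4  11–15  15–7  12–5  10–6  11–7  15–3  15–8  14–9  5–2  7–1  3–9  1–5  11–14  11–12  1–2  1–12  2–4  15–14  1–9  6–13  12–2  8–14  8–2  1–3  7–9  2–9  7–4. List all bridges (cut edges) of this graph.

10-6, 13-6

The edges on the cycle 11-15-8-2-5-1-7-11 are not bridges since each lies on that cycle.
But removing 6–13 disconnects 6 from 13; removing 10–6 disconnects 10 from 6 — these are bridges.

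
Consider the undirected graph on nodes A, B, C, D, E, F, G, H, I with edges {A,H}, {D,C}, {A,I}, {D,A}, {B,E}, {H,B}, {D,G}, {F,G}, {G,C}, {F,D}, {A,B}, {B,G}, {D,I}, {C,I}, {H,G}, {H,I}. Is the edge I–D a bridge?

No

After removing I–D, the path I-A-D still connects them, so the edge is not a bridge.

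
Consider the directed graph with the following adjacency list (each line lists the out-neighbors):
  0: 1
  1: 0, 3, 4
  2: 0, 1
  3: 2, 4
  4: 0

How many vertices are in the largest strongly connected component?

{0, 1, 2, 3, 4} are all mutually reachable — one SCC of size 5.
The largest has 5 vertices.

5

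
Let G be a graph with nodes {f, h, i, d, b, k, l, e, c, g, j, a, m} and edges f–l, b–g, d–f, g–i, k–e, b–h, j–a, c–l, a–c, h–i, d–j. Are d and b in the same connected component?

The component containing d is {a, c, d, f, j, l}, and b is not in it.

No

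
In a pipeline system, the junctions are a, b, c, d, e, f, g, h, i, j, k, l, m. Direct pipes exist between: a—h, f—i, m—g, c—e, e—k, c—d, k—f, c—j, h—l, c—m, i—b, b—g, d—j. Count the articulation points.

2

Removing c increases the component count from 2 to 3, so c is a cut vertex.
Removing h increases the component count from 2 to 3, so h is a cut vertex.
By contrast removing m leaves 2 components; it is not a cut vertex. No other vertex is a cut vertex either.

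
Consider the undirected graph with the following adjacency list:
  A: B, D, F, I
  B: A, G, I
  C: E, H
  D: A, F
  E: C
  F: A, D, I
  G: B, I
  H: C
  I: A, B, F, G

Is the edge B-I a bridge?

After removing B-I, the path B-A-I still connects them, so the edge is not a bridge.

No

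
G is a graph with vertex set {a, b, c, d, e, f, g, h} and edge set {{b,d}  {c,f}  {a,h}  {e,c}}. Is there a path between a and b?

No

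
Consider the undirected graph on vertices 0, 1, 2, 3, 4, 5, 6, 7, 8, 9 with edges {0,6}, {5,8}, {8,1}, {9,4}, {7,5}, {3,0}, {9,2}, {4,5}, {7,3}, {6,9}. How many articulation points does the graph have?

3

Removing 5 increases the component count from 1 to 2, so 5 is a cut vertex.
Removing 8 increases the component count from 1 to 2, so 8 is a cut vertex.
Removing 9 increases the component count from 1 to 2, so 9 is a cut vertex.
By contrast removing 6 leaves 1 component; it is not a cut vertex. No other vertex is a cut vertex either.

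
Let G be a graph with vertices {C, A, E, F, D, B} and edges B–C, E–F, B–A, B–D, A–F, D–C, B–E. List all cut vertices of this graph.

B

Removing B increases the component count from 1 to 2, so B is a cut vertex.
By contrast removing D leaves 1 component; it is not a cut vertex. No other vertex is a cut vertex either.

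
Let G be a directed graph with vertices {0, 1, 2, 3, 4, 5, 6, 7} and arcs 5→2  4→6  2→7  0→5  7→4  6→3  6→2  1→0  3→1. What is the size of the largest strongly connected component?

8

{0, 1, 2, 3, 4, 5, 6, 7} are all mutually reachable — one SCC of size 8.
The largest has 8 vertices.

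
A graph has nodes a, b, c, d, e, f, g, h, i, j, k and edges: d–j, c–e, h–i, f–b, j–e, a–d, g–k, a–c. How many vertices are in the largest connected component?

5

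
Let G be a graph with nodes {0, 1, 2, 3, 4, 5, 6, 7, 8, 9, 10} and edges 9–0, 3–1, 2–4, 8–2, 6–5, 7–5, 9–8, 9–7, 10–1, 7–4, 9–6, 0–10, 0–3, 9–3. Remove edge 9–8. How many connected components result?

1

9 and 8 are still connected via 9-7-4-2-8, so the component count stays at 1.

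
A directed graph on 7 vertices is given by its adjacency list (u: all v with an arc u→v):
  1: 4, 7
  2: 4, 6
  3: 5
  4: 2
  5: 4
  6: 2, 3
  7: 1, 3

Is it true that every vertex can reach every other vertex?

There is no directed path from 2 to 7, so the graph is not strongly connected.

No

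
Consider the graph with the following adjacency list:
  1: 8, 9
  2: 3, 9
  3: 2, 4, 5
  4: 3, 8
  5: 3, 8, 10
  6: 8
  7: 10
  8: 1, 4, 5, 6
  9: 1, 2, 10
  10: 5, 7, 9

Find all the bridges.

10-7, 6-8

The edges on the cycle 5-8-4-3-5 are not bridges since each lies on that cycle.
But removing 8-6 disconnects 8 from 6; removing 7-10 disconnects 7 from 10 — these are bridges.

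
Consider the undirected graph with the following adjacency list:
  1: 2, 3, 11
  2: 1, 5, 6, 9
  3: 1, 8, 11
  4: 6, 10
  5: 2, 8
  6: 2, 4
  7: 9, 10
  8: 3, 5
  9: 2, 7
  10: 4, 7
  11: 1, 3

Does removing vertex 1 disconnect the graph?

No

Deleting 1 leaves 1 component (was 1) (its neighbors 2, 3, 11 remain connected to each other), so 1 is not a cut vertex.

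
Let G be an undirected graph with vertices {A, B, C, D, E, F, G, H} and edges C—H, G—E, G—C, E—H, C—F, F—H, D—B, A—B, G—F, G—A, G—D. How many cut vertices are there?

Removing G increases the component count from 1 to 2, so G is a cut vertex.
By contrast removing C leaves 1 component; it is not a cut vertex. No other vertex is a cut vertex either.

1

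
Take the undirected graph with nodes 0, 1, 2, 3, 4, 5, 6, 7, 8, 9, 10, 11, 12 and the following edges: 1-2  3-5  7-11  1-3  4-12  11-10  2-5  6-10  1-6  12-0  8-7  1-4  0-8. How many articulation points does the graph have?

1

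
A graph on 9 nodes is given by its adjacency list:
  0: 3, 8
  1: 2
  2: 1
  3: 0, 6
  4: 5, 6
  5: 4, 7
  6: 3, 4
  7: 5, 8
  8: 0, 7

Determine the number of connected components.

Starting from 1 we can reach 1, 2. That is one component of size 2.
Starting from 0 we can reach 0, 3, 4, 5, 6, 7, 8. That is one component of size 7.
Total: 2 components.

2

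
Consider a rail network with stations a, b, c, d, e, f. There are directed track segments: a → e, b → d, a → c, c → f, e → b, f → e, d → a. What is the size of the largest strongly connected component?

6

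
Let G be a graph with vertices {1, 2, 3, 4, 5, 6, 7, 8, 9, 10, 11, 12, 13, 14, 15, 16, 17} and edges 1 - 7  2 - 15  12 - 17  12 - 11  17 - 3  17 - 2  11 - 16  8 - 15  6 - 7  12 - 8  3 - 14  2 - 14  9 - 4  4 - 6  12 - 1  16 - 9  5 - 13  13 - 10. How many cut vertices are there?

2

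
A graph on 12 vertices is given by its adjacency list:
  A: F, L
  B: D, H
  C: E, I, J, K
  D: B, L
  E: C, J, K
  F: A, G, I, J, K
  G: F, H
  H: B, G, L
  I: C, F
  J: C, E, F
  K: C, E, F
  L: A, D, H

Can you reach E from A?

Yes

From A we can reach A, B, C, D, E, F, G, H, I, J, K, L, which includes E.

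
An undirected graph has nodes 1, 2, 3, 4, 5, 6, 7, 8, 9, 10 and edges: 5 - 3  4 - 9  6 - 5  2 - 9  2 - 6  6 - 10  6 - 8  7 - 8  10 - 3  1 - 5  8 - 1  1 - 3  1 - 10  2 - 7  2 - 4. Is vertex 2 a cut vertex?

Yes

Deleting 2 raises the number of components from 1 to 2, so 2 is a cut vertex.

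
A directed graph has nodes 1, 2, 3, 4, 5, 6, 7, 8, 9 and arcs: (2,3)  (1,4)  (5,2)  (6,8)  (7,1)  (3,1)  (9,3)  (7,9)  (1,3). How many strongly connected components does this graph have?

{1, 3} are all mutually reachable — one SCC of size 2.
{4} is an SCC by itself.
{6} is an SCC by itself.
{9} is an SCC by itself.
{7} is an SCC by itself.
(and 3 more singleton SCCs)
That gives 8 strongly connected components.

8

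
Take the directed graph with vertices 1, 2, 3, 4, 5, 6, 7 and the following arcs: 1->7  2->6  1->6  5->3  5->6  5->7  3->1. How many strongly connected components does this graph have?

7

{2} is an SCC by itself.
{7} is an SCC by itself.
{6} is an SCC by itself.
{5} is an SCC by itself.
{4} is an SCC by itself.
(and 2 more singleton SCCs)
That gives 7 strongly connected components.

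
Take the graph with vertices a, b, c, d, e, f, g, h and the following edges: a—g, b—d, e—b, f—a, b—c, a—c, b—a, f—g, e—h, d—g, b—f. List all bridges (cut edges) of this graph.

b-e, e-h

The edges on the cycle b-f-g-a-b are not bridges since each lies on that cycle.
But removing e—b disconnects e from b; removing e—h disconnects e from h — these are bridges.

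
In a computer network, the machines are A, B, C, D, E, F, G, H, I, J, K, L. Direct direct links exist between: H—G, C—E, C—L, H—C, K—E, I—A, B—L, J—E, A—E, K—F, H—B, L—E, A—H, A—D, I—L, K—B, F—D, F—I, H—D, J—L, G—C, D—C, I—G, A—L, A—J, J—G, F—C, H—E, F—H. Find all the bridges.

none

The edges on the cycle K-F-I-A-J-E-K are not bridges since each lies on that cycle.
Every edge lies on some cycle, so there are no bridges.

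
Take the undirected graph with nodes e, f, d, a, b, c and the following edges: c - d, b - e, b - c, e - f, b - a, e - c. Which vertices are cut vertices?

Removing b increases the component count from 1 to 2, so b is a cut vertex.
Removing c increases the component count from 1 to 2, so c is a cut vertex.
Removing e increases the component count from 1 to 2, so e is a cut vertex.
By contrast removing d leaves 1 component; it is not a cut vertex. No other vertex is a cut vertex either.

b, c, e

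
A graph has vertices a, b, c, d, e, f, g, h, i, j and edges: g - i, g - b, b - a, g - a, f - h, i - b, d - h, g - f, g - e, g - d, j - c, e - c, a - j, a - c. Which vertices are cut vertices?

g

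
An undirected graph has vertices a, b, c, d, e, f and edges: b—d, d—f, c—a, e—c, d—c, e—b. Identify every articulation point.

c, d

Removing c increases the component count from 1 to 2, so c is a cut vertex.
Removing d increases the component count from 1 to 2, so d is a cut vertex.
By contrast removing a leaves 1 component; it is not a cut vertex. No other vertex is a cut vertex either.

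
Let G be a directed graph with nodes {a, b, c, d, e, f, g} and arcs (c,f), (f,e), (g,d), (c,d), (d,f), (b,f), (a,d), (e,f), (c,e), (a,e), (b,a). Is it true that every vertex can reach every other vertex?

No

There is no directed path from d to c, so the graph is not strongly connected.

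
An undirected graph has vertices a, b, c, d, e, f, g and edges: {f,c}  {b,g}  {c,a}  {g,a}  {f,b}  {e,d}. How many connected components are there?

Starting from d we can reach d, e. That is one component of size 2.
Starting from a we can reach a, b, c, f, g. That is one component of size 5.
Total: 2 components.

2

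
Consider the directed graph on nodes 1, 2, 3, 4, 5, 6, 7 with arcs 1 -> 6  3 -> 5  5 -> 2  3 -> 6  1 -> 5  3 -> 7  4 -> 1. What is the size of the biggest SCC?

{6} is an SCC by itself.
{1} is an SCC by itself.
{5} is an SCC by itself.
{7} is an SCC by itself.
{3} is an SCC by itself.
(and 2 more singleton SCCs)
The largest has 1 vertex.

1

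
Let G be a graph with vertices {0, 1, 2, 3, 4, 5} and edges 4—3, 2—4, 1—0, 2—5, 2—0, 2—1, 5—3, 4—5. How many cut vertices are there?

1

Removing 2 increases the component count from 1 to 2, so 2 is a cut vertex.
By contrast removing 3 leaves 1 component; it is not a cut vertex. No other vertex is a cut vertex either.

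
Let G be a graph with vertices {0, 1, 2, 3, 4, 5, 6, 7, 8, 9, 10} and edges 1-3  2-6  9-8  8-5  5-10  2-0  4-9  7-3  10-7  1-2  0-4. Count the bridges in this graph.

The edges on the cycle 1-2-0-4-9-8-5-10-7-3-1 are not bridges since each lies on that cycle.
But removing 2-6 disconnects 2 from 6 — this is a bridge.

1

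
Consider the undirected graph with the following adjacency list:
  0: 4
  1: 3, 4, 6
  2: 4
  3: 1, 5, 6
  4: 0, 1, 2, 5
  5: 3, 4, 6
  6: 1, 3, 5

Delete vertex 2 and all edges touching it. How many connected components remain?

1

With 2 gone, the remaining components are: {0, 1, 3, 4, 5, 6}.
That is 1 component.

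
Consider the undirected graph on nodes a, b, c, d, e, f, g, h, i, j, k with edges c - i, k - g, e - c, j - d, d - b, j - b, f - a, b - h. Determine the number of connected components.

4

Starting from g we can reach g, k. That is one component of size 2.
Starting from a we can reach a, f. That is one component of size 2.
Starting from c we can reach c, e, i. That is one component of size 3.
Starting from b we can reach b, d, h, j. That is one component of size 4.
Total: 4 components.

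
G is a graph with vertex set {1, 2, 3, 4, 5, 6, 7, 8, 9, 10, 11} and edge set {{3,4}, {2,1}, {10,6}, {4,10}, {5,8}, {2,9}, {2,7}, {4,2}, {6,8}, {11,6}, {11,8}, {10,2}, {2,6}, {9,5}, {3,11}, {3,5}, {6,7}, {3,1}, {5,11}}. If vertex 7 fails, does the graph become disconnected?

No

Deleting 7 leaves 1 component (was 1) (its neighbors 2, 6 remain connected to each other), so 7 is not a cut vertex.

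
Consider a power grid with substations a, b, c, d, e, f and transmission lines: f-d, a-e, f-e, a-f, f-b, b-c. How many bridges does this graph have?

3

The edges on the cycle a-f-e-a are not bridges since each lies on that cycle.
But removing f-d disconnects f from d; removing f-b disconnects f from b; removing b-c disconnects b from c — these are bridges.
That makes 3 bridges.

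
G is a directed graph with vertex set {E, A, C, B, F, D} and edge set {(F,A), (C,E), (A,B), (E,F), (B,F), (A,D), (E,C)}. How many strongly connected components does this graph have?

{A, B, F} are all mutually reachable — one SCC of size 3.
{C, E} are all mutually reachable — one SCC of size 2.
{D} is an SCC by itself.
That gives 3 strongly connected components.

3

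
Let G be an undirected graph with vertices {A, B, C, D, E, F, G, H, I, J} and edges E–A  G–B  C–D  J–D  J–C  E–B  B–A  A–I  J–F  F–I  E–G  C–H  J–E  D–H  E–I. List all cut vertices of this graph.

J

Removing J increases the component count from 1 to 2, so J is a cut vertex.
By contrast removing G leaves 1 component; it is not a cut vertex. No other vertex is a cut vertex either.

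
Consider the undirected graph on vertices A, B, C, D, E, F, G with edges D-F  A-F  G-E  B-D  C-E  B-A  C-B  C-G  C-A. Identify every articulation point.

Removing C increases the component count from 1 to 2, so C is a cut vertex.
By contrast removing G leaves 1 component; it is not a cut vertex. No other vertex is a cut vertex either.

C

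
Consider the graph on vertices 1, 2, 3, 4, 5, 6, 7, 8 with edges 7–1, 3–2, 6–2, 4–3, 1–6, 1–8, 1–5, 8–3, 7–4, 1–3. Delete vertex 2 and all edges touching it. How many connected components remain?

With 2 gone, the remaining components are: {1, 3, 4, 5, 6, 7, 8}.
That is 1 component.

1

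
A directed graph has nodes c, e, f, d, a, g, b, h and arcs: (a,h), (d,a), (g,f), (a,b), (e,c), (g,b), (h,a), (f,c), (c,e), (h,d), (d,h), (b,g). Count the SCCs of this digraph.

4

{a, d, h} are all mutually reachable — one SCC of size 3.
{c, e} are all mutually reachable — one SCC of size 2.
{b, g} are all mutually reachable — one SCC of size 2.
{f} is an SCC by itself.
That gives 4 strongly connected components.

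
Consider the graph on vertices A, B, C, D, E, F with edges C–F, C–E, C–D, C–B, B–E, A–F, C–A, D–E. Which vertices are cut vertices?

Removing C increases the component count from 1 to 2, so C is a cut vertex.
By contrast removing F leaves 1 component; it is not a cut vertex. No other vertex is a cut vertex either.

C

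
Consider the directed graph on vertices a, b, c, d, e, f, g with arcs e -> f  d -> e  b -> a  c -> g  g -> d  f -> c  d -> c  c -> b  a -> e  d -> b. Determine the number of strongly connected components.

1

{a, b, c, d, e, f, g} are all mutually reachable — one SCC of size 7.
That gives 1 strongly connected component.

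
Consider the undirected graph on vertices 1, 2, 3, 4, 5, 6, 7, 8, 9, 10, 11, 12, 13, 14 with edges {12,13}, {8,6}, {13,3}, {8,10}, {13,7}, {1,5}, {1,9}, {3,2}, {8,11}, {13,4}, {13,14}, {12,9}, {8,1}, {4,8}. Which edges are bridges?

1-5, 10-8, 11-8, 13-14, 13-3, 13-7, 2-3, 6-8

The edges on the cycle 12-13-4-8-1-9-12 are not bridges since each lies on that cycle.
But removing 5-1 disconnects 5 from 1; removing 13-14 disconnects 13 from 14; removing 13-3 disconnects 13 from 3; removing 2-3 disconnects 2 from 3 — these are bridges.
In total 8 edges are bridges.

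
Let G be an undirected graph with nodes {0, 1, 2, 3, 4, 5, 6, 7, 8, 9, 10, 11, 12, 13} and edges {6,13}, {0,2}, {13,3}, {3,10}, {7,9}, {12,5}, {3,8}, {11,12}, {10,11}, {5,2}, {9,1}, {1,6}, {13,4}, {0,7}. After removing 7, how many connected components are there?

With 7 gone, the remaining components are: {0, 1, 2, 3, 4, 5, 6, 8, 9, 10, 11, 12, 13}.
That is 1 component.

1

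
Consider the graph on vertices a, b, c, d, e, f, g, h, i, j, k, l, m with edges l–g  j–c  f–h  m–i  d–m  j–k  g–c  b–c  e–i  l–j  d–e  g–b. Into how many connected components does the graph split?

4

a is isolated — a component by itself.
Starting from f we can reach f, h. That is one component of size 2.
Starting from d we can reach d, e, i, m. That is one component of size 4.
Starting from b we can reach b, c, g, j, k, l. That is one component of size 6.
Total: 4 components.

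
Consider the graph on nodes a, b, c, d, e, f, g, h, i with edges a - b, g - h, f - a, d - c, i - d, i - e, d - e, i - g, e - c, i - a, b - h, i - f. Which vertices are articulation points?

i

Removing i increases the component count from 1 to 2, so i is a cut vertex.
By contrast removing d leaves 1 component; it is not a cut vertex. No other vertex is a cut vertex either.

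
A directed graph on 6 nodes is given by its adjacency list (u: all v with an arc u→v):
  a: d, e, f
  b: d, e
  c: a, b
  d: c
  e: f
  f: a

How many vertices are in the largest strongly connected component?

{a, b, c, d, e, f} are all mutually reachable — one SCC of size 6.
The largest has 6 vertices.

6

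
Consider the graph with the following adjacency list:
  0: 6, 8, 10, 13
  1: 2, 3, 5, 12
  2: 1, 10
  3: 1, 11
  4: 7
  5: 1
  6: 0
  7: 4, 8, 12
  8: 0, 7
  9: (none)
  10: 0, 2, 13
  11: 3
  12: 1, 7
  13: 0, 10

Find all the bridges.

The edges on the cycle 10-2-1-12-7-8-0-10 are not bridges since each lies on that cycle.
But removing 3-1 disconnects 3 from 1; removing 6-0 disconnects 6 from 0; removing 7-4 disconnects 7 from 4; removing 3-11 disconnects 3 from 11 — these are bridges.
In total 5 edges are bridges.

0-6, 1-3, 1-5, 11-3, 4-7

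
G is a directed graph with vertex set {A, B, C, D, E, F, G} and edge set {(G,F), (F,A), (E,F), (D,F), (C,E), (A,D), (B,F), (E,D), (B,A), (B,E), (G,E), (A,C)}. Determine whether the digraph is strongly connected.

There is no directed path from G to B, so the graph is not strongly connected.

No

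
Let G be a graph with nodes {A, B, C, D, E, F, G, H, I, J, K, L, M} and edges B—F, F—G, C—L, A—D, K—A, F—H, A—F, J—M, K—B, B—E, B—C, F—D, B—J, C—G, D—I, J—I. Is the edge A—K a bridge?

After removing A—K, the path A-F-B-K still connects them, so the edge is not a bridge.

No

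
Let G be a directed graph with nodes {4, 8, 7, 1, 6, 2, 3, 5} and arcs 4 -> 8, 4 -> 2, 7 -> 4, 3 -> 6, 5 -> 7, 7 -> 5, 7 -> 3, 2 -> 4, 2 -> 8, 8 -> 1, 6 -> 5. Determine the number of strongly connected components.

4

{3, 5, 6, 7} are all mutually reachable — one SCC of size 4.
{2, 4} are all mutually reachable — one SCC of size 2.
{1} is an SCC by itself.
{8} is an SCC by itself.
That gives 4 strongly connected components.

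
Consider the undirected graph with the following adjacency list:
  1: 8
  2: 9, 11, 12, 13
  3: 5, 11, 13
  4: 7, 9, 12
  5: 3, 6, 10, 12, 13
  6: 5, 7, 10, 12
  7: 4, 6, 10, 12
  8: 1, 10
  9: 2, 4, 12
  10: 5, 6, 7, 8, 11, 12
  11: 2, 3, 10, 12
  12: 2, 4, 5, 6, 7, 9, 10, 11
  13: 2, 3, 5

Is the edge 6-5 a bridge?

After removing 6-5, the path 6-12-5 still connects them, so the edge is not a bridge.

No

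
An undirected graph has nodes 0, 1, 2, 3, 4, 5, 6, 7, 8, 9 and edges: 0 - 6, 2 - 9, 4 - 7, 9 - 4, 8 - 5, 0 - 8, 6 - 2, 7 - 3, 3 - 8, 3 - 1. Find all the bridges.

1-3, 5-8

The edges on the cycle 0-6-2-9-4-7-3-8-0 are not bridges since each lies on that cycle.
But removing 1 - 3 disconnects 1 from 3; removing 5 - 8 disconnects 5 from 8 — these are bridges.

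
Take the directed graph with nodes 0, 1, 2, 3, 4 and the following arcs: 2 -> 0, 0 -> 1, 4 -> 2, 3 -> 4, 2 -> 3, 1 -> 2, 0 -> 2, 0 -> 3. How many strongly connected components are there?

{0, 1, 2, 3, 4} are all mutually reachable — one SCC of size 5.
That gives 1 strongly connected component.

1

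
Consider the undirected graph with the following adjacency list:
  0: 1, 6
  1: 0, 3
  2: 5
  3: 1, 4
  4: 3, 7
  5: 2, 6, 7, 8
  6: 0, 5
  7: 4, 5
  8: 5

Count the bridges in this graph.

The edges on the cycle 0-1-3-4-7-5-6-0 are not bridges since each lies on that cycle.
But removing 2-5 disconnects 2 from 5; removing 5-8 disconnects 5 from 8 — these are bridges.
That makes 2 bridges.

2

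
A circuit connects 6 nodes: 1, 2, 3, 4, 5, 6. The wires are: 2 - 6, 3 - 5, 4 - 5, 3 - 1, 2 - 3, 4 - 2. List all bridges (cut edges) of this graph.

1-3, 2-6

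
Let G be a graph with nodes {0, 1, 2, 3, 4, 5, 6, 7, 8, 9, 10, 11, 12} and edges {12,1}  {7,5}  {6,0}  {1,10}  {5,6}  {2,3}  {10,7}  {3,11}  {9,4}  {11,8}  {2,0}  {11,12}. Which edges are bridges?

The edges on the cycle 2-3-11-12-1-10-7-5-6-0-2 are not bridges since each lies on that cycle.
But removing 11—8 disconnects 11 from 8; removing 9—4 disconnects 9 from 4 — these are bridges.

11-8, 4-9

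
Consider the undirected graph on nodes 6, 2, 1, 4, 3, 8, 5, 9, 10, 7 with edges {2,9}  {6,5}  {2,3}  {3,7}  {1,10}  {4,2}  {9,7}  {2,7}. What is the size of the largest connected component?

5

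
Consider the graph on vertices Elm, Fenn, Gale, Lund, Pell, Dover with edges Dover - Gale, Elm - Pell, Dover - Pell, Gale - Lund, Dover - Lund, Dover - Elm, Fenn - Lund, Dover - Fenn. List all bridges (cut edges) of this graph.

none

The edges on the cycle Dover-Elm-Pell-Dover are not bridges since each lies on that cycle.
Every edge lies on some cycle, so there are no bridges.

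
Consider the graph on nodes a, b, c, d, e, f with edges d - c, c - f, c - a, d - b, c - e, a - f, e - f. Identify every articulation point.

c, d

Removing c increases the component count from 1 to 2, so c is a cut vertex.
Removing d increases the component count from 1 to 2, so d is a cut vertex.
By contrast removing f leaves 1 component; it is not a cut vertex. No other vertex is a cut vertex either.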